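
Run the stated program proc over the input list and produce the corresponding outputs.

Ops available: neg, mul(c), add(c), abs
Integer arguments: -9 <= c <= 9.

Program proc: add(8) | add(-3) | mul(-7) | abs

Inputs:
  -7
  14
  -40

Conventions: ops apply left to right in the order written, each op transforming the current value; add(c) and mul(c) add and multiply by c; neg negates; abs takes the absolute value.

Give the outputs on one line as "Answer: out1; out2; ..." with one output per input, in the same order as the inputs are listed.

14; 133; 245

Execution, op by op:
  -7 -> 1 -> -2 -> 14 -> 14
  14 -> 22 -> 19 -> -133 -> 133
  -40 -> -32 -> -35 -> 245 -> 245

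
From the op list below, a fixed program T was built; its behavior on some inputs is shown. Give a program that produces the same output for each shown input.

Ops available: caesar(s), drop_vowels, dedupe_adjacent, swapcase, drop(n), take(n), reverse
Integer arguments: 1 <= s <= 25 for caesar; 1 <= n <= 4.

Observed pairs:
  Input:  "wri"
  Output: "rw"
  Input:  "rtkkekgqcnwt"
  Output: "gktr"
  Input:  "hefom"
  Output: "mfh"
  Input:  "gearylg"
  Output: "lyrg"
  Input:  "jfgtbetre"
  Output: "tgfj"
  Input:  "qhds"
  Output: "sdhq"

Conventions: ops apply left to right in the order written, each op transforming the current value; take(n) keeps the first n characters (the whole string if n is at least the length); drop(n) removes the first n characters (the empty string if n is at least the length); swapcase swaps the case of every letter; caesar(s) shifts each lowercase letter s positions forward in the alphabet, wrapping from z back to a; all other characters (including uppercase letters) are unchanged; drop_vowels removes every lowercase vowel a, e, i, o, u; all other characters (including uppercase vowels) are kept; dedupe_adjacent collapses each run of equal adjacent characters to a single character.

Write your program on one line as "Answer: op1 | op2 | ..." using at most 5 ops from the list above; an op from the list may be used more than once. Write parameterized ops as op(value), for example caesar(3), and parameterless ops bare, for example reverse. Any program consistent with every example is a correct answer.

drop_vowels | dedupe_adjacent | take(4) | reverse

Check, running the answer program on each example:
  "wri" -> "wr" -> "wr" -> "wr" -> "rw"
  "rtkkekgqcnwt" -> "rtkkkgqcnwt" -> "rtkgqcnwt" -> "rtkg" -> "gktr"
  "hefom" -> "hfm" -> "hfm" -> "hfm" -> "mfh"
  "gearylg" -> "grylg" -> "grylg" -> "gryl" -> "lyrg"
  "jfgtbetre" -> "jfgtbtr" -> "jfgtbtr" -> "jfgt" -> "tgfj"
  "qhds" -> "qhds" -> "qhds" -> "qhds" -> "sdhq"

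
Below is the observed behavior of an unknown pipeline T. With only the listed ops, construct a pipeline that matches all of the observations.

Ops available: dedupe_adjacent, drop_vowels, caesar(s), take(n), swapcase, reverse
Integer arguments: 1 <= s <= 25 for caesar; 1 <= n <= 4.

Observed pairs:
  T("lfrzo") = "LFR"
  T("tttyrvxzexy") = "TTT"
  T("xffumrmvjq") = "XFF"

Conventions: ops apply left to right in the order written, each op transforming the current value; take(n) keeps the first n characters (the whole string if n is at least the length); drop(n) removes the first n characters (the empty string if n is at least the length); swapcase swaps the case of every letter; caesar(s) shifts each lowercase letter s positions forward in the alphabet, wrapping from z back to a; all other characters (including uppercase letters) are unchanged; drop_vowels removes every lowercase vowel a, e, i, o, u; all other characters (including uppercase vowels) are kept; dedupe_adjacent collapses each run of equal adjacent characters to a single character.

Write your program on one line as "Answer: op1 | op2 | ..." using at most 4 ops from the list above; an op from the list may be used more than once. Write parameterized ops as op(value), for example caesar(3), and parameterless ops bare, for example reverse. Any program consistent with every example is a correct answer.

take(3) | reverse | swapcase | reverse

Check, running the answer program on each example:
  "lfrzo" -> "lfr" -> "rfl" -> "RFL" -> "LFR"
  "tttyrvxzexy" -> "ttt" -> "ttt" -> "TTT" -> "TTT"
  "xffumrmvjq" -> "xff" -> "ffx" -> "FFX" -> "XFF"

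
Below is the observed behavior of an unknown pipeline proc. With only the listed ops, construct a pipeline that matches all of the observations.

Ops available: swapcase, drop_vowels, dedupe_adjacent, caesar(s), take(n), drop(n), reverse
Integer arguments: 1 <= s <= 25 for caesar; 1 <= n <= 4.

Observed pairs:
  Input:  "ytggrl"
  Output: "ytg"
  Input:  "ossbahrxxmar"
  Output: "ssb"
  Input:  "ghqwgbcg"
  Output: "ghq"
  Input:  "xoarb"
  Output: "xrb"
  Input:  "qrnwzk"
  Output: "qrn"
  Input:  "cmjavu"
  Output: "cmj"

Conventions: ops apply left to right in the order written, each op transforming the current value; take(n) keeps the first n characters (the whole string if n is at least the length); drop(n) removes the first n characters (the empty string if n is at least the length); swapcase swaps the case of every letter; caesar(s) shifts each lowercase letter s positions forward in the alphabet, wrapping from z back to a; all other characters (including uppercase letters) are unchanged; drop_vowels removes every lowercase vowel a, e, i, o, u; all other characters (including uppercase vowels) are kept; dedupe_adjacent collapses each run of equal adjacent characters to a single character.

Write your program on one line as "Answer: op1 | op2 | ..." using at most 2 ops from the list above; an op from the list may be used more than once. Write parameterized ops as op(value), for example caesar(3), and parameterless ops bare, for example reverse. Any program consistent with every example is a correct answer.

drop_vowels | take(3)

Check, running the answer program on each example:
  "ytggrl" -> "ytggrl" -> "ytg"
  "ossbahrxxmar" -> "ssbhrxxmr" -> "ssb"
  "ghqwgbcg" -> "ghqwgbcg" -> "ghq"
  "xoarb" -> "xrb" -> "xrb"
  "qrnwzk" -> "qrnwzk" -> "qrn"
  "cmjavu" -> "cmjv" -> "cmj"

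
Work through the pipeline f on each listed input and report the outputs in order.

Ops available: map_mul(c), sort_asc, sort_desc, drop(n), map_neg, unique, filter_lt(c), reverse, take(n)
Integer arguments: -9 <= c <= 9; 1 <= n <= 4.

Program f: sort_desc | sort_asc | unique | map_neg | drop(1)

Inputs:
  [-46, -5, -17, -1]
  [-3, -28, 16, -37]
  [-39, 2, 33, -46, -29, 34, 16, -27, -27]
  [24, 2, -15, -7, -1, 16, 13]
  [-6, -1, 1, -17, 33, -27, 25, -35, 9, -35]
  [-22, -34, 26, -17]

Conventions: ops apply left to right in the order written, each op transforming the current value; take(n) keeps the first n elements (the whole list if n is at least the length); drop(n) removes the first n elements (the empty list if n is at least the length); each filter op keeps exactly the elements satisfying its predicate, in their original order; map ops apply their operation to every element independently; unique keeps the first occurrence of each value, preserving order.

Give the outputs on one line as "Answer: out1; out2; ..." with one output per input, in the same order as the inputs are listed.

Execution, op by op:
  [-46, -5, -17, -1] -> [-1, -5, -17, -46] -> [-46, -17, -5, -1] -> [-46, -17, -5, -1] -> [46, 17, 5, 1] -> [17, 5, 1]
  [-3, -28, 16, -37] -> [16, -3, -28, -37] -> [-37, -28, -3, 16] -> [-37, -28, -3, 16] -> [37, 28, 3, -16] -> [28, 3, -16]
  [-39, 2, 33, -46, -29, 34, 16, -27, -27] -> [34, 33, 16, 2, -27, -27, -29, -39, -46] -> [-46, -39, -29, -27, -27, 2, 16, 33, 34] -> [-46, -39, -29, -27, 2, 16, 33, 34] -> [46, 39, 29, 27, -2, -16, -33, -34] -> [39, 29, 27, -2, -16, -33, -34]
  [24, 2, -15, -7, -1, 16, 13] -> [24, 16, 13, 2, -1, -7, -15] -> [-15, -7, -1, 2, 13, 16, 24] -> [-15, -7, -1, 2, 13, 16, 24] -> [15, 7, 1, -2, -13, -16, -24] -> [7, 1, -2, -13, -16, -24]
  [-6, -1, 1, -17, 33, -27, 25, -35, 9, -35] -> [33, 25, 9, 1, -1, -6, -17, -27, -35, -35] -> [-35, -35, -27, -17, -6, -1, 1, 9, 25, 33] -> [-35, -27, -17, -6, -1, 1, 9, 25, 33] -> [35, 27, 17, 6, 1, -1, -9, -25, -33] -> [27, 17, 6, 1, -1, -9, -25, -33]
  [-22, -34, 26, -17] -> [26, -17, -22, -34] -> [-34, -22, -17, 26] -> [-34, -22, -17, 26] -> [34, 22, 17, -26] -> [22, 17, -26]

[17, 5, 1]; [28, 3, -16]; [39, 29, 27, -2, -16, -33, -34]; [7, 1, -2, -13, -16, -24]; [27, 17, 6, 1, -1, -9, -25, -33]; [22, 17, -26]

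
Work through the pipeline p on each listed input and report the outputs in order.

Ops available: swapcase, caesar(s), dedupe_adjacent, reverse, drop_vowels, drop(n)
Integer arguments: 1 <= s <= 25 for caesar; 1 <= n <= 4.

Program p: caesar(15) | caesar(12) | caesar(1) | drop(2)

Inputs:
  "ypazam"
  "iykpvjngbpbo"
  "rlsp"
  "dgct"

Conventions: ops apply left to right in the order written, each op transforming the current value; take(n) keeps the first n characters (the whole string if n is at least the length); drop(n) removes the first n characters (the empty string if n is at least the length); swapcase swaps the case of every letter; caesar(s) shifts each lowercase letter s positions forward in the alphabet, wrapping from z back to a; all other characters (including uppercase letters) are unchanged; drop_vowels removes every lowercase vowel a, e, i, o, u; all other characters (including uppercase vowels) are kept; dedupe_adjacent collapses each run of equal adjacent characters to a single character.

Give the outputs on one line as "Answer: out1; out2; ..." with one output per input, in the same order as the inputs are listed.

Execution, op by op:
  "ypazam" -> "nepopb" -> "zqbabn" -> "arcbco" -> "cbco"
  "iykpvjngbpbo" -> "xnzekycvqeqd" -> "jzlqwkohcqcp" -> "kamrxlpidrdq" -> "mrxlpidrdq"
  "rlsp" -> "gahe" -> "smtq" -> "tnur" -> "ur"
  "dgct" -> "svri" -> "ehdu" -> "fiev" -> "ev"

"cbco"; "mrxlpidrdq"; "ur"; "ev"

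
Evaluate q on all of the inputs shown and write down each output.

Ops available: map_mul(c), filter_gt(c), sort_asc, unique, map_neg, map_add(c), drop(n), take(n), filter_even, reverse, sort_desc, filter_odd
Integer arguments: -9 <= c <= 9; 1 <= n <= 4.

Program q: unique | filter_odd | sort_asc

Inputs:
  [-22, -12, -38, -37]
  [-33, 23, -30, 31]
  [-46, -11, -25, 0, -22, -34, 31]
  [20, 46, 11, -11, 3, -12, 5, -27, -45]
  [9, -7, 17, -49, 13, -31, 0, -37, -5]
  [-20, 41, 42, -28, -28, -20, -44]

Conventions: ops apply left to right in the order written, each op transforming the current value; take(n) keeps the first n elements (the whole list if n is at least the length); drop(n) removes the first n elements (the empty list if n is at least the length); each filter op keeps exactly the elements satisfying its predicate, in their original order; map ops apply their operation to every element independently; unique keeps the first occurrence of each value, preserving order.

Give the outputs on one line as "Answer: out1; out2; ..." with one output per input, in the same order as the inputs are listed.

Execution, op by op:
  [-22, -12, -38, -37] -> [-22, -12, -38, -37] -> [-37] -> [-37]
  [-33, 23, -30, 31] -> [-33, 23, -30, 31] -> [-33, 23, 31] -> [-33, 23, 31]
  [-46, -11, -25, 0, -22, -34, 31] -> [-46, -11, -25, 0, -22, -34, 31] -> [-11, -25, 31] -> [-25, -11, 31]
  [20, 46, 11, -11, 3, -12, 5, -27, -45] -> [20, 46, 11, -11, 3, -12, 5, -27, -45] -> [11, -11, 3, 5, -27, -45] -> [-45, -27, -11, 3, 5, 11]
  [9, -7, 17, -49, 13, -31, 0, -37, -5] -> [9, -7, 17, -49, 13, -31, 0, -37, -5] -> [9, -7, 17, -49, 13, -31, -37, -5] -> [-49, -37, -31, -7, -5, 9, 13, 17]
  [-20, 41, 42, -28, -28, -20, -44] -> [-20, 41, 42, -28, -44] -> [41] -> [41]

[-37]; [-33, 23, 31]; [-25, -11, 31]; [-45, -27, -11, 3, 5, 11]; [-49, -37, -31, -7, -5, 9, 13, 17]; [41]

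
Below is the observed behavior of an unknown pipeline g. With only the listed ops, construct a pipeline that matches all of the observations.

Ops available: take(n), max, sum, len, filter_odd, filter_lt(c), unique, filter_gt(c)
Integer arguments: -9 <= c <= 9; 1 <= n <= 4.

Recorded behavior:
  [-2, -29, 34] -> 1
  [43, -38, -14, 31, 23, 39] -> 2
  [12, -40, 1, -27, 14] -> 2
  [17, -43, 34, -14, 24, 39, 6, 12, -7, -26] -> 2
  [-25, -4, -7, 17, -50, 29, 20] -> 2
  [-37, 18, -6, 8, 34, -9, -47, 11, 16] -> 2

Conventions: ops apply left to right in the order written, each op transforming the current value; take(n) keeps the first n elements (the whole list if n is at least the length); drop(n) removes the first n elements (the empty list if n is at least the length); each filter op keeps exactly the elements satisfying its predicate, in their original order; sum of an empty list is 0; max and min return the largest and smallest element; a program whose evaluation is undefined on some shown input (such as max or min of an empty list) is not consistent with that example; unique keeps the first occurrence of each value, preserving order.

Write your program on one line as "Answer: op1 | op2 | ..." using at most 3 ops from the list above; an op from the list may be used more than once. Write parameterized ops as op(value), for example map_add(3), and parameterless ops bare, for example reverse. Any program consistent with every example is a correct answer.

take(4) | filter_lt(-5) | len

Check, running the answer program on each example:
  [-2, -29, 34] -> [-2, -29, 34] -> [-29] -> 1
  [43, -38, -14, 31, 23, 39] -> [43, -38, -14, 31] -> [-38, -14] -> 2
  [12, -40, 1, -27, 14] -> [12, -40, 1, -27] -> [-40, -27] -> 2
  [17, -43, 34, -14, 24, 39, 6, 12, -7, -26] -> [17, -43, 34, -14] -> [-43, -14] -> 2
  [-25, -4, -7, 17, -50, 29, 20] -> [-25, -4, -7, 17] -> [-25, -7] -> 2
  [-37, 18, -6, 8, 34, -9, -47, 11, 16] -> [-37, 18, -6, 8] -> [-37, -6] -> 2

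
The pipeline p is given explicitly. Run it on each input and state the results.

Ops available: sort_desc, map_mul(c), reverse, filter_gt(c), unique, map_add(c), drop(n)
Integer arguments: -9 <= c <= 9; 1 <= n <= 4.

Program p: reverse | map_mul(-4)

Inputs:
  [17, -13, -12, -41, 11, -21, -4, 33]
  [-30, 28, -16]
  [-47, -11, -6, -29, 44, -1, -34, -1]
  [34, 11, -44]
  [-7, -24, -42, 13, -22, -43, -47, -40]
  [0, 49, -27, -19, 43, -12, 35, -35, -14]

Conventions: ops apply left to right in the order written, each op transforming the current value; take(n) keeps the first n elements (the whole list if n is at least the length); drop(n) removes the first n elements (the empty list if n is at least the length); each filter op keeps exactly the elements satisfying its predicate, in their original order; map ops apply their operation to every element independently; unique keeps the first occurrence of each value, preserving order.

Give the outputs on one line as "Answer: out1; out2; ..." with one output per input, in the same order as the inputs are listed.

Execution, op by op:
  [17, -13, -12, -41, 11, -21, -4, 33] -> [33, -4, -21, 11, -41, -12, -13, 17] -> [-132, 16, 84, -44, 164, 48, 52, -68]
  [-30, 28, -16] -> [-16, 28, -30] -> [64, -112, 120]
  [-47, -11, -6, -29, 44, -1, -34, -1] -> [-1, -34, -1, 44, -29, -6, -11, -47] -> [4, 136, 4, -176, 116, 24, 44, 188]
  [34, 11, -44] -> [-44, 11, 34] -> [176, -44, -136]
  [-7, -24, -42, 13, -22, -43, -47, -40] -> [-40, -47, -43, -22, 13, -42, -24, -7] -> [160, 188, 172, 88, -52, 168, 96, 28]
  [0, 49, -27, -19, 43, -12, 35, -35, -14] -> [-14, -35, 35, -12, 43, -19, -27, 49, 0] -> [56, 140, -140, 48, -172, 76, 108, -196, 0]

[-132, 16, 84, -44, 164, 48, 52, -68]; [64, -112, 120]; [4, 136, 4, -176, 116, 24, 44, 188]; [176, -44, -136]; [160, 188, 172, 88, -52, 168, 96, 28]; [56, 140, -140, 48, -172, 76, 108, -196, 0]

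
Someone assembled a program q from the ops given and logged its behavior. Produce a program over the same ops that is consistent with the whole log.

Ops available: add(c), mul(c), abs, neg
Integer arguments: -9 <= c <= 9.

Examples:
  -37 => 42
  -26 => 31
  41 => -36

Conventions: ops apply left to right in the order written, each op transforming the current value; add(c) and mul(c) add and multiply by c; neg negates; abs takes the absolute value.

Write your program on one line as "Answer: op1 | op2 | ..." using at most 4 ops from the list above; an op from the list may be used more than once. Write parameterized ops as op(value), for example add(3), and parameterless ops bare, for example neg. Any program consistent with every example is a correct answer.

neg | add(3) | add(2)

Check, running the answer program on each example:
  -37 -> 37 -> 40 -> 42
  -26 -> 26 -> 29 -> 31
  41 -> -41 -> -38 -> -36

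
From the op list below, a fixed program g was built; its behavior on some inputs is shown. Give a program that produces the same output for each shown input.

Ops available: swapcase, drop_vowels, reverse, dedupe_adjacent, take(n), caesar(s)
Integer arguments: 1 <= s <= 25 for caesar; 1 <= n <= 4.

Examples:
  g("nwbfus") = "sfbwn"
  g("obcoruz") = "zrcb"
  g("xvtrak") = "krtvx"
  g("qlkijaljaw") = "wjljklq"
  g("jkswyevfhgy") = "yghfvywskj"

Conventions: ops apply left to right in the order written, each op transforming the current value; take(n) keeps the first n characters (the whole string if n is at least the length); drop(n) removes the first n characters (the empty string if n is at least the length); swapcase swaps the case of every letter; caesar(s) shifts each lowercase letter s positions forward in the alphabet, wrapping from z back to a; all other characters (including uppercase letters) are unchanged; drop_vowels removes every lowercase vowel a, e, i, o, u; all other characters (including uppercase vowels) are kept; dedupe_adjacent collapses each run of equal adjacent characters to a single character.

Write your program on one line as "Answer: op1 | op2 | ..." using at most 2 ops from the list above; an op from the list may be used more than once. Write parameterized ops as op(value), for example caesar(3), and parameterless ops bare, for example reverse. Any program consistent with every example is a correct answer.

reverse | drop_vowels

Check, running the answer program on each example:
  "nwbfus" -> "sufbwn" -> "sfbwn"
  "obcoruz" -> "zurocbo" -> "zrcb"
  "xvtrak" -> "kartvx" -> "krtvx"
  "qlkijaljaw" -> "wajlajiklq" -> "wjljklq"
  "jkswyevfhgy" -> "yghfveywskj" -> "yghfvywskj"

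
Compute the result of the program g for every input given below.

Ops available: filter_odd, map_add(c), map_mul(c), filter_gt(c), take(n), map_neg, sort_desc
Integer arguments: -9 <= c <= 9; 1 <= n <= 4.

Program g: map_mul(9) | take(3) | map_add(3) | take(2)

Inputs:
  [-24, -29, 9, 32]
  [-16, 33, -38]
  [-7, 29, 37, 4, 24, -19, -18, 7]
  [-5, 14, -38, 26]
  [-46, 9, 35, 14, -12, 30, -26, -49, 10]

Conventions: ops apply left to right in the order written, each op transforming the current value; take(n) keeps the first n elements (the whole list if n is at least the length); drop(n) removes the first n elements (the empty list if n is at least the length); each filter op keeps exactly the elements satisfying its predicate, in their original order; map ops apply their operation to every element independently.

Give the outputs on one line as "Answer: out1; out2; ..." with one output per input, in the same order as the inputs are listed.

Execution, op by op:
  [-24, -29, 9, 32] -> [-216, -261, 81, 288] -> [-216, -261, 81] -> [-213, -258, 84] -> [-213, -258]
  [-16, 33, -38] -> [-144, 297, -342] -> [-144, 297, -342] -> [-141, 300, -339] -> [-141, 300]
  [-7, 29, 37, 4, 24, -19, -18, 7] -> [-63, 261, 333, 36, 216, -171, -162, 63] -> [-63, 261, 333] -> [-60, 264, 336] -> [-60, 264]
  [-5, 14, -38, 26] -> [-45, 126, -342, 234] -> [-45, 126, -342] -> [-42, 129, -339] -> [-42, 129]
  [-46, 9, 35, 14, -12, 30, -26, -49, 10] -> [-414, 81, 315, 126, -108, 270, -234, -441, 90] -> [-414, 81, 315] -> [-411, 84, 318] -> [-411, 84]

[-213, -258]; [-141, 300]; [-60, 264]; [-42, 129]; [-411, 84]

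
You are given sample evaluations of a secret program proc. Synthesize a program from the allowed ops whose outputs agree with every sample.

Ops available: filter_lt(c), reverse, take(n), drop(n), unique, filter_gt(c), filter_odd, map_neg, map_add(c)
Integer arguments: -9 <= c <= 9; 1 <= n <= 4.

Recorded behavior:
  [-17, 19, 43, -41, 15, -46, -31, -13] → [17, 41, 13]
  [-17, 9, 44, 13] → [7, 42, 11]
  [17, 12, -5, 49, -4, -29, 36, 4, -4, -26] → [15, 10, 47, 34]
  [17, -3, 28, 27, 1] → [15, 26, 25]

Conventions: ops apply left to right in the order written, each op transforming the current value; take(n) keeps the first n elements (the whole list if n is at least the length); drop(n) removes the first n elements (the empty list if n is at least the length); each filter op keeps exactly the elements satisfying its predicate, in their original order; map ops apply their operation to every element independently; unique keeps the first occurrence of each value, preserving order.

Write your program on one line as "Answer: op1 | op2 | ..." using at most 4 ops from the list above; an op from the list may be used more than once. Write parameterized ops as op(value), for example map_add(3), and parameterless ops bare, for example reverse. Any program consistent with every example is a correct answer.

map_add(2) | filter_gt(-2) | map_add(-4) | filter_gt(6)

Check, running the answer program on each example:
  [-17, 19, 43, -41, 15, -46, -31, -13] -> [-15, 21, 45, -39, 17, -44, -29, -11] -> [21, 45, 17] -> [17, 41, 13] -> [17, 41, 13]
  [-17, 9, 44, 13] -> [-15, 11, 46, 15] -> [11, 46, 15] -> [7, 42, 11] -> [7, 42, 11]
  [17, 12, -5, 49, -4, -29, 36, 4, -4, -26] -> [19, 14, -3, 51, -2, -27, 38, 6, -2, -24] -> [19, 14, 51, 38, 6] -> [15, 10, 47, 34, 2] -> [15, 10, 47, 34]
  [17, -3, 28, 27, 1] -> [19, -1, 30, 29, 3] -> [19, -1, 30, 29, 3] -> [15, -5, 26, 25, -1] -> [15, 26, 25]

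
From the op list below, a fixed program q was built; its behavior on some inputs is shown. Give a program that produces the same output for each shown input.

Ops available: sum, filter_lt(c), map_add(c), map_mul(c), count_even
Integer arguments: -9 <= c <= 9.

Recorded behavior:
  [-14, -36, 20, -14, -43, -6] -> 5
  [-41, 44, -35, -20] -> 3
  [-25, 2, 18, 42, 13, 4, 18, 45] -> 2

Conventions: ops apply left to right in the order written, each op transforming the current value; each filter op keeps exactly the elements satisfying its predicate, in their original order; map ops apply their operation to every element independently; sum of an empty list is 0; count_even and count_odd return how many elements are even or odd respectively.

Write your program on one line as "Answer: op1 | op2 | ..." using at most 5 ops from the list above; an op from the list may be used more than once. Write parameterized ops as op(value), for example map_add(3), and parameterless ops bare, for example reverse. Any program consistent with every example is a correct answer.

filter_lt(3) | map_mul(8) | map_mul(3) | count_even

Check, running the answer program on each example:
  [-14, -36, 20, -14, -43, -6] -> [-14, -36, -14, -43, -6] -> [-112, -288, -112, -344, -48] -> [-336, -864, -336, -1032, -144] -> 5
  [-41, 44, -35, -20] -> [-41, -35, -20] -> [-328, -280, -160] -> [-984, -840, -480] -> 3
  [-25, 2, 18, 42, 13, 4, 18, 45] -> [-25, 2] -> [-200, 16] -> [-600, 48] -> 2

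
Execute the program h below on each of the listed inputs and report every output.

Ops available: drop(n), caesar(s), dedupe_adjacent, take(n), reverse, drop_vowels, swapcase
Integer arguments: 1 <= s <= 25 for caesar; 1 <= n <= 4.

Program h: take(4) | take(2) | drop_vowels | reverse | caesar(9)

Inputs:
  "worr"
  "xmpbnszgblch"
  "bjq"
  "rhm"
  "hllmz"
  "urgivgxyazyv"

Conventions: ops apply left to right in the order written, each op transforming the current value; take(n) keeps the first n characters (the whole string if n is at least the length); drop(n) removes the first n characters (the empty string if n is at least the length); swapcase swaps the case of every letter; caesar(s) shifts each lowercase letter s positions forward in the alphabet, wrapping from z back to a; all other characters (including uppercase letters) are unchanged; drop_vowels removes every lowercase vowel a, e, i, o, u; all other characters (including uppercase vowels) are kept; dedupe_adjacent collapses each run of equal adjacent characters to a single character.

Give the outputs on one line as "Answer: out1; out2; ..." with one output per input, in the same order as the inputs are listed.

"f"; "vg"; "sk"; "qa"; "uq"; "a"

Execution, op by op:
  "worr" -> "worr" -> "wo" -> "w" -> "w" -> "f"
  "xmpbnszgblch" -> "xmpb" -> "xm" -> "xm" -> "mx" -> "vg"
  "bjq" -> "bjq" -> "bj" -> "bj" -> "jb" -> "sk"
  "rhm" -> "rhm" -> "rh" -> "rh" -> "hr" -> "qa"
  "hllmz" -> "hllm" -> "hl" -> "hl" -> "lh" -> "uq"
  "urgivgxyazyv" -> "urgi" -> "ur" -> "r" -> "r" -> "a"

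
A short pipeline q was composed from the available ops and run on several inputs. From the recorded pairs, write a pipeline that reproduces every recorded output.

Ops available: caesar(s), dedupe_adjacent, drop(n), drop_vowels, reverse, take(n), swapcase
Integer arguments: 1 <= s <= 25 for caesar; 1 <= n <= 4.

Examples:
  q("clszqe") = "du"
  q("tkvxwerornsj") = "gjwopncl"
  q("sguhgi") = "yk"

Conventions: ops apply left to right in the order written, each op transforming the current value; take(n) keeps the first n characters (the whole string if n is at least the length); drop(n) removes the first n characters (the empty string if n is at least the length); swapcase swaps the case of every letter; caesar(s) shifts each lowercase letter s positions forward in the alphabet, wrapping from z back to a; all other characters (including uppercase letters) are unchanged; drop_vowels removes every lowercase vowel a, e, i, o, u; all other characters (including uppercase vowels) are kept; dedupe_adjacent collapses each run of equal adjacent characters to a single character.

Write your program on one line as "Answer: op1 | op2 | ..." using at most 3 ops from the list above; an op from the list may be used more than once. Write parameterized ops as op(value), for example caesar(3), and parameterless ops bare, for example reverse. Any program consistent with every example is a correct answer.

caesar(18) | reverse | drop(4)

Check, running the answer program on each example:
  "clszqe" -> "udkriw" -> "wirkdu" -> "du"
  "tkvxwerornsj" -> "lcnpowjgjfkb" -> "bkfjgjwopncl" -> "gjwopncl"
  "sguhgi" -> "kymzya" -> "ayzmyk" -> "yk"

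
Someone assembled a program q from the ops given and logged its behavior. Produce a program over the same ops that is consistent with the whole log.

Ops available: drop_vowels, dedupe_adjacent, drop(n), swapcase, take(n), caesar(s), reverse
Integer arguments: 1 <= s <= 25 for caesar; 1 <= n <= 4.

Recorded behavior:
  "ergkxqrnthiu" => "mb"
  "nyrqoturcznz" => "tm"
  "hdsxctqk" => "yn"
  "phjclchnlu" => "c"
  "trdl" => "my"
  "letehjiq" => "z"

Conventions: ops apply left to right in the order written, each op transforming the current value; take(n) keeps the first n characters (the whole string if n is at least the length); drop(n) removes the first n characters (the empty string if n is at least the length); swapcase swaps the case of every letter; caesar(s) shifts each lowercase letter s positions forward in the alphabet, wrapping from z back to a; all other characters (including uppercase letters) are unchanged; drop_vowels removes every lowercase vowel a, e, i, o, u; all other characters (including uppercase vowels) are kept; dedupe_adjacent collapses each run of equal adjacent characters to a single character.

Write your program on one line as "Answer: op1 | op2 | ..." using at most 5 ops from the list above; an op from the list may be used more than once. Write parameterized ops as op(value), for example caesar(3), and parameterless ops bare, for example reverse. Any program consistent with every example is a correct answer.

caesar(5) | drop(1) | caesar(16) | take(2) | drop_vowels

Check, running the answer program on each example:
  "ergkxqrnthiu" -> "jwlpcvwsymnz" -> "wlpcvwsymnz" -> "mbfslmiocdp" -> "mb" -> "mb"
  "nyrqoturcznz" -> "sdwvtyzwhese" -> "dwvtyzwhese" -> "tmljopmxuiu" -> "tm" -> "tm"
  "hdsxctqk" -> "mixchyvp" -> "ixchyvp" -> "ynsxolf" -> "yn" -> "yn"
  "phjclchnlu" -> "umohqhmsqz" -> "mohqhmsqz" -> "cexgxcigp" -> "ce" -> "c"
  "trdl" -> "ywiq" -> "wiq" -> "myg" -> "my" -> "my"
  "letehjiq" -> "qjyjmonv" -> "jyjmonv" -> "zozcedl" -> "zo" -> "z"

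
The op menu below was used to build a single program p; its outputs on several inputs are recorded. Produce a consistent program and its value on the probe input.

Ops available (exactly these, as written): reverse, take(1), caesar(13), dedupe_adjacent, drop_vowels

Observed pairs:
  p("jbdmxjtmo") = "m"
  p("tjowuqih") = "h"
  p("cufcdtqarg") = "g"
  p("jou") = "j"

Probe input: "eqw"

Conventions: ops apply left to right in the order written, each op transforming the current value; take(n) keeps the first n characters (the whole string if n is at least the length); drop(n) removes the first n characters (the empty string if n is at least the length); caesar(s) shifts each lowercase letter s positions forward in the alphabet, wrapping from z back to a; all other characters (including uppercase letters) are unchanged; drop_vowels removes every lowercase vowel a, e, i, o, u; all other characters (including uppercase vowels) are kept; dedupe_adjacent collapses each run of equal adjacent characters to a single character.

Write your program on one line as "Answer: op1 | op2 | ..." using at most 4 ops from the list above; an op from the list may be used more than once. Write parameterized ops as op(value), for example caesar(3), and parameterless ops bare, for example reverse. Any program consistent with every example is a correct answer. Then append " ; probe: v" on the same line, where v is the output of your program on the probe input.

drop_vowels | reverse | take(1) ; probe: "w"

Check, running the answer program on each example:
  "jbdmxjtmo" -> "jbdmxjtm" -> "mtjxmdbj" -> "m"
  "tjowuqih" -> "tjwqh" -> "hqwjt" -> "h"
  "cufcdtqarg" -> "cfcdtqrg" -> "grqtdcfc" -> "g"
  "jou" -> "j" -> "j" -> "j"
  probe: "eqw" -> "qw" -> "wq" -> "w"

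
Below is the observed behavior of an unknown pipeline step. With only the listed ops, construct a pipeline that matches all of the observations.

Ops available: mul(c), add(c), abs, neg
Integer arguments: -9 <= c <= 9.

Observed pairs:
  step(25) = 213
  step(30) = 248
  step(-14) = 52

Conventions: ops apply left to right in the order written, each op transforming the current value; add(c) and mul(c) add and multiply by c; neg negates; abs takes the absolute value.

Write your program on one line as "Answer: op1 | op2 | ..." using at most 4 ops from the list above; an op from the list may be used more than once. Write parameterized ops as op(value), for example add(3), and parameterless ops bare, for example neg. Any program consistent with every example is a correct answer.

add(6) | mul(7) | abs | add(-4)

Check, running the answer program on each example:
  25 -> 31 -> 217 -> 217 -> 213
  30 -> 36 -> 252 -> 252 -> 248
  -14 -> -8 -> -56 -> 56 -> 52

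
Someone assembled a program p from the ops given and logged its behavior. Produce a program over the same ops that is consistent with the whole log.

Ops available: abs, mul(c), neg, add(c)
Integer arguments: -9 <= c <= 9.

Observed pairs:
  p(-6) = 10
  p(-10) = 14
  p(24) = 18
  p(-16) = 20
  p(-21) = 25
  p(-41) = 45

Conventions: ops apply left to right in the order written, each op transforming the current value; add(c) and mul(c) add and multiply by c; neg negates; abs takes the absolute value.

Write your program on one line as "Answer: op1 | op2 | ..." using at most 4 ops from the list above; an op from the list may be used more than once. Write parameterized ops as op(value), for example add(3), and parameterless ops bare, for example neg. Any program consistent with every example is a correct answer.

add(-9) | add(4) | abs | add(-1)

Check, running the answer program on each example:
  -6 -> -15 -> -11 -> 11 -> 10
  -10 -> -19 -> -15 -> 15 -> 14
  24 -> 15 -> 19 -> 19 -> 18
  -16 -> -25 -> -21 -> 21 -> 20
  -21 -> -30 -> -26 -> 26 -> 25
  -41 -> -50 -> -46 -> 46 -> 45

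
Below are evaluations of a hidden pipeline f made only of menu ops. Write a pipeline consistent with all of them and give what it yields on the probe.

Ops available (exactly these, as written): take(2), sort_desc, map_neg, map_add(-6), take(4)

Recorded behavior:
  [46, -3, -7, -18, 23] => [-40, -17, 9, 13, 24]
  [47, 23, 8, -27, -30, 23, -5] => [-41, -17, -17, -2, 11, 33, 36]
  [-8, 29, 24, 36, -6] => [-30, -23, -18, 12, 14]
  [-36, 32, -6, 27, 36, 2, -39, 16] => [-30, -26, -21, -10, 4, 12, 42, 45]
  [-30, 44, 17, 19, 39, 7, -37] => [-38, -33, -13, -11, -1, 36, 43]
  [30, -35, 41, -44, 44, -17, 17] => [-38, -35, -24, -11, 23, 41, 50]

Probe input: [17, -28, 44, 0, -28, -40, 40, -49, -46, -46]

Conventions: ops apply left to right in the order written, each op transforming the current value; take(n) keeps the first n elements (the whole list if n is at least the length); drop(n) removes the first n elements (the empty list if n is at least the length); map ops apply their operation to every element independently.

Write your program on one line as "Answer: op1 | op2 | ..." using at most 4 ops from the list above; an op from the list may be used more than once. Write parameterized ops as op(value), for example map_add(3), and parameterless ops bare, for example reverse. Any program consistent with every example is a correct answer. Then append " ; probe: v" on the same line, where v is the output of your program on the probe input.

map_add(-6) | sort_desc | map_neg ; probe: [-38, -34, -11, 6, 34, 34, 46, 52, 52, 55]

Check, running the answer program on each example:
  [46, -3, -7, -18, 23] -> [40, -9, -13, -24, 17] -> [40, 17, -9, -13, -24] -> [-40, -17, 9, 13, 24]
  [47, 23, 8, -27, -30, 23, -5] -> [41, 17, 2, -33, -36, 17, -11] -> [41, 17, 17, 2, -11, -33, -36] -> [-41, -17, -17, -2, 11, 33, 36]
  [-8, 29, 24, 36, -6] -> [-14, 23, 18, 30, -12] -> [30, 23, 18, -12, -14] -> [-30, -23, -18, 12, 14]
  [-36, 32, -6, 27, 36, 2, -39, 16] -> [-42, 26, -12, 21, 30, -4, -45, 10] -> [30, 26, 21, 10, -4, -12, -42, -45] -> [-30, -26, -21, -10, 4, 12, 42, 45]
  [-30, 44, 17, 19, 39, 7, -37] -> [-36, 38, 11, 13, 33, 1, -43] -> [38, 33, 13, 11, 1, -36, -43] -> [-38, -33, -13, -11, -1, 36, 43]
  [30, -35, 41, -44, 44, -17, 17] -> [24, -41, 35, -50, 38, -23, 11] -> [38, 35, 24, 11, -23, -41, -50] -> [-38, -35, -24, -11, 23, 41, 50]
  probe: [17, -28, 44, 0, -28, -40, 40, -49, -46, -46] -> [11, -34, 38, -6, -34, -46, 34, -55, -52, -52] -> [38, 34, 11, -6, -34, -34, -46, -52, -52, -55] -> [-38, -34, -11, 6, 34, 34, 46, 52, 52, 55]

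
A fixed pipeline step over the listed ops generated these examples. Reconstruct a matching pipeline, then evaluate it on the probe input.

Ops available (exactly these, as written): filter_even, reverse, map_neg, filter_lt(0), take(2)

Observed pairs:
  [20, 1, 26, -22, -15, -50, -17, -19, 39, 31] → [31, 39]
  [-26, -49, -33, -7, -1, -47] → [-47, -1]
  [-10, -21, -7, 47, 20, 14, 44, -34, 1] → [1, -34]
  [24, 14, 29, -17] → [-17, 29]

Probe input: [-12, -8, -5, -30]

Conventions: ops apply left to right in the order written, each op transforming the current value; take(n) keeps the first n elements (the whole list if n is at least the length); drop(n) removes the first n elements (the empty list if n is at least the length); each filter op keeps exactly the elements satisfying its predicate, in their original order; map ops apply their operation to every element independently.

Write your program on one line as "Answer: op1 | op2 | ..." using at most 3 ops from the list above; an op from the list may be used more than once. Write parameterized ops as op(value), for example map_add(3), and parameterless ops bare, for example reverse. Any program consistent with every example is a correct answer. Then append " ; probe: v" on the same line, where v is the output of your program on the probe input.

reverse | take(2) ; probe: [-30, -5]

Check, running the answer program on each example:
  [20, 1, 26, -22, -15, -50, -17, -19, 39, 31] -> [31, 39, -19, -17, -50, -15, -22, 26, 1, 20] -> [31, 39]
  [-26, -49, -33, -7, -1, -47] -> [-47, -1, -7, -33, -49, -26] -> [-47, -1]
  [-10, -21, -7, 47, 20, 14, 44, -34, 1] -> [1, -34, 44, 14, 20, 47, -7, -21, -10] -> [1, -34]
  [24, 14, 29, -17] -> [-17, 29, 14, 24] -> [-17, 29]
  probe: [-12, -8, -5, -30] -> [-30, -5, -8, -12] -> [-30, -5]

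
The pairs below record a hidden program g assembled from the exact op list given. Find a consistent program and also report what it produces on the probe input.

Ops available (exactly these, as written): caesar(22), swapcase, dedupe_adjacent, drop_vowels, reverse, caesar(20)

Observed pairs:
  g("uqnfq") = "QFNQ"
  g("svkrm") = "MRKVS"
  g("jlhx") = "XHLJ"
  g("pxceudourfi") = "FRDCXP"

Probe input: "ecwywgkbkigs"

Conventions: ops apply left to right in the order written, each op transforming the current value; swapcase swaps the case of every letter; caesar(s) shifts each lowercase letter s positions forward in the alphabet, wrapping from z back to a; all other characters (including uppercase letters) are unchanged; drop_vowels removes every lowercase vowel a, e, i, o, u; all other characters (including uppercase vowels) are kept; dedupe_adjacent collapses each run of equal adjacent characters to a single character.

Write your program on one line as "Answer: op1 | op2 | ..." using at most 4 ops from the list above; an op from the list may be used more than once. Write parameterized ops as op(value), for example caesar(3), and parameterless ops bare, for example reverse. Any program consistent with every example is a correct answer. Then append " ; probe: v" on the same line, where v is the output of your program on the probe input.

drop_vowels | reverse | swapcase ; probe: "SGKBKGWYWC"

Check, running the answer program on each example:
  "uqnfq" -> "qnfq" -> "qfnq" -> "QFNQ"
  "svkrm" -> "svkrm" -> "mrkvs" -> "MRKVS"
  "jlhx" -> "jlhx" -> "xhlj" -> "XHLJ"
  "pxceudourfi" -> "pxcdrf" -> "frdcxp" -> "FRDCXP"
  probe: "ecwywgkbkigs" -> "cwywgkbkgs" -> "sgkbkgwywc" -> "SGKBKGWYWC"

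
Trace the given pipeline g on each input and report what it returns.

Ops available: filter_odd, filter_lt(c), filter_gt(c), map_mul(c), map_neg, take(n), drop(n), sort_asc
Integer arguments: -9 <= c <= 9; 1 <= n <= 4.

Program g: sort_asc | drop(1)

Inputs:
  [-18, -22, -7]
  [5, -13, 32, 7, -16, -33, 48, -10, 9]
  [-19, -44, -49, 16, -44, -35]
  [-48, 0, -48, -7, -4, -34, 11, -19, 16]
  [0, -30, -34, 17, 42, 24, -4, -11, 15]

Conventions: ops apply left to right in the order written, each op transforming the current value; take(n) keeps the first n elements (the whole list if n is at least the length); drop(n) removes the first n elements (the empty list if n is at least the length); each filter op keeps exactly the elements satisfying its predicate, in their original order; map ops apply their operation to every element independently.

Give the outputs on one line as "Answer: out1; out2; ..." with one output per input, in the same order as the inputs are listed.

[-18, -7]; [-16, -13, -10, 5, 7, 9, 32, 48]; [-44, -44, -35, -19, 16]; [-48, -34, -19, -7, -4, 0, 11, 16]; [-30, -11, -4, 0, 15, 17, 24, 42]

Execution, op by op:
  [-18, -22, -7] -> [-22, -18, -7] -> [-18, -7]
  [5, -13, 32, 7, -16, -33, 48, -10, 9] -> [-33, -16, -13, -10, 5, 7, 9, 32, 48] -> [-16, -13, -10, 5, 7, 9, 32, 48]
  [-19, -44, -49, 16, -44, -35] -> [-49, -44, -44, -35, -19, 16] -> [-44, -44, -35, -19, 16]
  [-48, 0, -48, -7, -4, -34, 11, -19, 16] -> [-48, -48, -34, -19, -7, -4, 0, 11, 16] -> [-48, -34, -19, -7, -4, 0, 11, 16]
  [0, -30, -34, 17, 42, 24, -4, -11, 15] -> [-34, -30, -11, -4, 0, 15, 17, 24, 42] -> [-30, -11, -4, 0, 15, 17, 24, 42]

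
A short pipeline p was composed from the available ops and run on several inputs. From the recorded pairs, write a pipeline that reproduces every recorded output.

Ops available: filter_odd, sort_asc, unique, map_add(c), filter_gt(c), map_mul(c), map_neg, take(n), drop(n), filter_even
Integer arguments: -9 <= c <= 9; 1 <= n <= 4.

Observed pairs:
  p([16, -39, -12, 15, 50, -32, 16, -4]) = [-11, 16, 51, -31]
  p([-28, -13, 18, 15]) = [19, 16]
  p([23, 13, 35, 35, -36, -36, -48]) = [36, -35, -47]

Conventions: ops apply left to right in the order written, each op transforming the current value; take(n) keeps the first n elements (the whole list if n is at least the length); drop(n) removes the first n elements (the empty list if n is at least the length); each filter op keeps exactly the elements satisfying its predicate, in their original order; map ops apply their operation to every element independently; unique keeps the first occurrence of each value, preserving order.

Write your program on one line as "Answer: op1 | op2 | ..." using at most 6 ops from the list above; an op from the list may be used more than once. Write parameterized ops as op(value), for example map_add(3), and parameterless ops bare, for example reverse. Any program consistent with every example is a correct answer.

map_add(3) | drop(2) | unique | map_add(-2) | take(4)

Check, running the answer program on each example:
  [16, -39, -12, 15, 50, -32, 16, -4] -> [19, -36, -9, 18, 53, -29, 19, -1] -> [-9, 18, 53, -29, 19, -1] -> [-9, 18, 53, -29, 19, -1] -> [-11, 16, 51, -31, 17, -3] -> [-11, 16, 51, -31]
  [-28, -13, 18, 15] -> [-25, -10, 21, 18] -> [21, 18] -> [21, 18] -> [19, 16] -> [19, 16]
  [23, 13, 35, 35, -36, -36, -48] -> [26, 16, 38, 38, -33, -33, -45] -> [38, 38, -33, -33, -45] -> [38, -33, -45] -> [36, -35, -47] -> [36, -35, -47]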